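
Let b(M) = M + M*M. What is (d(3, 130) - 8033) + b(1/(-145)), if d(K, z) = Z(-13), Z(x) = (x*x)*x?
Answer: -215085894/21025 ≈ -10230.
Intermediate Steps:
Z(x) = x³ (Z(x) = x²*x = x³)
d(K, z) = -2197 (d(K, z) = (-13)³ = -2197)
b(M) = M + M²
(d(3, 130) - 8033) + b(1/(-145)) = (-2197 - 8033) + (1 + 1/(-145))/(-145) = -10230 - (1 - 1/145)/145 = -10230 - 1/145*144/145 = -10230 - 144/21025 = -215085894/21025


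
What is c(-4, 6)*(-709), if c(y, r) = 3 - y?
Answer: -4963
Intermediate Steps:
c(-4, 6)*(-709) = (3 - 1*(-4))*(-709) = (3 + 4)*(-709) = 7*(-709) = -4963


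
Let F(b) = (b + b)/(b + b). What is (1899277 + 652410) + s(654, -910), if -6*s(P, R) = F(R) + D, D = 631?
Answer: 7654745/3 ≈ 2.5516e+6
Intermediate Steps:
F(b) = 1 (F(b) = (2*b)/((2*b)) = (2*b)*(1/(2*b)) = 1)
s(P, R) = -316/3 (s(P, R) = -(1 + 631)/6 = -⅙*632 = -316/3)
(1899277 + 652410) + s(654, -910) = (1899277 + 652410) - 316/3 = 2551687 - 316/3 = 7654745/3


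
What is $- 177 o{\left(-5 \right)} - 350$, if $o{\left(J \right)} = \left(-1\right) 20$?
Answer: $3190$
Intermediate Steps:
$o{\left(J \right)} = -20$
$- 177 o{\left(-5 \right)} - 350 = \left(-177\right) \left(-20\right) - 350 = 3540 - 350 = 3190$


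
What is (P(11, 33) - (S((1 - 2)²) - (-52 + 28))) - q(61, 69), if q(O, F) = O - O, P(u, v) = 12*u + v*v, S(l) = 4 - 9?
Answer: 1202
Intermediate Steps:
S(l) = -5
P(u, v) = v² + 12*u (P(u, v) = 12*u + v² = v² + 12*u)
q(O, F) = 0
(P(11, 33) - (S((1 - 2)²) - (-52 + 28))) - q(61, 69) = ((33² + 12*11) - (-5 - (-52 + 28))) - 1*0 = ((1089 + 132) - (-5 - 1*(-24))) + 0 = (1221 - (-5 + 24)) + 0 = (1221 - 1*19) + 0 = (1221 - 19) + 0 = 1202 + 0 = 1202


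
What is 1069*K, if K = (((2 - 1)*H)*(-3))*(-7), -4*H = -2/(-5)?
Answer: -22449/10 ≈ -2244.9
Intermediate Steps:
H = -⅒ (H = -(-1)/(2*(-5)) = -(-1)*(-1)/(2*5) = -¼*⅖ = -⅒ ≈ -0.10000)
K = -21/10 (K = (((2 - 1)*(-⅒))*(-3))*(-7) = ((1*(-⅒))*(-3))*(-7) = -⅒*(-3)*(-7) = (3/10)*(-7) = -21/10 ≈ -2.1000)
1069*K = 1069*(-21/10) = -22449/10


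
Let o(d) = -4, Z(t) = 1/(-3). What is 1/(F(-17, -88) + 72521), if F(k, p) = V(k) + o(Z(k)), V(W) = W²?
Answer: 1/72806 ≈ 1.3735e-5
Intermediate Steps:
Z(t) = -⅓
F(k, p) = -4 + k² (F(k, p) = k² - 4 = -4 + k²)
1/(F(-17, -88) + 72521) = 1/((-4 + (-17)²) + 72521) = 1/((-4 + 289) + 72521) = 1/(285 + 72521) = 1/72806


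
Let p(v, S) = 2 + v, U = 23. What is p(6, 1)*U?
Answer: 184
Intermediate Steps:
p(6, 1)*U = (2 + 6)*23 = 8*23 = 184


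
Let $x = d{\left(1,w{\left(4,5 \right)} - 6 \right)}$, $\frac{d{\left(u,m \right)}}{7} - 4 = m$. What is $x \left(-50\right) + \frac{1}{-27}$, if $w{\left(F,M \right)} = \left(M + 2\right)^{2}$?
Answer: $- \frac{444151}{27} \approx -16450.0$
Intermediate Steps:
$w{\left(F,M \right)} = \left(2 + M\right)^{2}$
$d{\left(u,m \right)} = 28 + 7 m$
$x = 329$ ($x = 28 + 7 \left(\left(2 + 5\right)^{2} - 6\right) = 28 + 7 \left(7^{2} - 6\right) = 28 + 7 \left(49 - 6\right) = 28 + 7 \cdot 43 = 28 + 301 = 329$)
$x \left(-50\right) + \frac{1}{-27} = 329 \left(-50\right) + \frac{1}{-27} = -16450 - \frac{1}{27} = - \frac{444151}{27}$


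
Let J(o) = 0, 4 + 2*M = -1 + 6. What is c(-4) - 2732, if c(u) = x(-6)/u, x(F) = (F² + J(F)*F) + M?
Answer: -21929/8 ≈ -2741.1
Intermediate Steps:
M = ½ (M = -2 + (-1 + 6)/2 = -2 + (½)*5 = -2 + 5/2 = ½ ≈ 0.50000)
x(F) = ½ + F² (x(F) = (F² + 0*F) + ½ = (F² + 0) + ½ = F² + ½ = ½ + F²)
c(u) = 73/(2*u) (c(u) = (½ + (-6)²)/u = (½ + 36)/u = 73/(2*u))
c(-4) - 2732 = (73/2)/(-4) - 2732 = (73/2)*(-¼) - 2732 = -73/8 - 2732 = -21929/8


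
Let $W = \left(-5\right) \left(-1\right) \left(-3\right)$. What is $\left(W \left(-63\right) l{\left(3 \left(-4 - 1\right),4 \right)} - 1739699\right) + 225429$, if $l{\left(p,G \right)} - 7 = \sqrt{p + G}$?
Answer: $-1507655 + 945 i \sqrt{11} \approx -1.5077 \cdot 10^{6} + 3134.2 i$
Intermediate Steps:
$l{\left(p,G \right)} = 7 + \sqrt{G + p}$ ($l{\left(p,G \right)} = 7 + \sqrt{p + G} = 7 + \sqrt{G + p}$)
$W = -15$ ($W = 5 \left(-3\right) = -15$)
$\left(W \left(-63\right) l{\left(3 \left(-4 - 1\right),4 \right)} - 1739699\right) + 225429 = \left(\left(-15\right) \left(-63\right) \left(7 + \sqrt{4 + 3 \left(-4 - 1\right)}\right) - 1739699\right) + 225429 = \left(945 \left(7 + \sqrt{4 + 3 \left(-5\right)}\right) - 1739699\right) + 225429 = \left(945 \left(7 + \sqrt{4 - 15}\right) - 1739699\right) + 225429 = \left(945 \left(7 + \sqrt{-11}\right) - 1739699\right) + 225429 = \left(945 \left(7 + i \sqrt{11}\right) - 1739699\right) + 225429 = \left(\left(6615 + 945 i \sqrt{11}\right) - 1739699\right) + 225429 = \left(-1733084 + 945 i \sqrt{11}\right) + 225429 = -1507655 + 945 i \sqrt{11}$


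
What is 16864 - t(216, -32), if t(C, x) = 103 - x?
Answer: 16729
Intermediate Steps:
16864 - t(216, -32) = 16864 - (103 - 1*(-32)) = 16864 - (103 + 32) = 16864 - 1*135 = 16864 - 135 = 16729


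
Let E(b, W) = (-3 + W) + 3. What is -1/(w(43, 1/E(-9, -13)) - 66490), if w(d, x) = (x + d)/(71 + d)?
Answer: 247/16422937 ≈ 1.5040e-5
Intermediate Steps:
E(b, W) = W
w(d, x) = (d + x)/(71 + d)
-1/(w(43, 1/E(-9, -13)) - 66490) = -1/((43 + 1/(-13))/(71 + 43) - 66490) = -1/((43 - 1/13)/114 - 66490) = -1/((1/114)*(558/13) - 66490) = -1/(93/247 - 66490) = -1/(-16422937/247) = -1*(-247/16422937) = 247/16422937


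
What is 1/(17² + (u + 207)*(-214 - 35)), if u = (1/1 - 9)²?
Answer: -1/67190 ≈ -1.4883e-5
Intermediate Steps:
u = 64 (u = (1 - 9)² = (-8)² = 64)
1/(17² + (u + 207)*(-214 - 35)) = 1/(17² + (64 + 207)*(-214 - 35)) = 1/(289 + 271*(-249)) = 1/(289 - 67479) = 1/(-67190) = -1/67190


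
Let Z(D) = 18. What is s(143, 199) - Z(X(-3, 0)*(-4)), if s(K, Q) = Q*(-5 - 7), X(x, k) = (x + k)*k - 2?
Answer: -2406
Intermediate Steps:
X(x, k) = -2 + k*(k + x) (X(x, k) = (k + x)*k - 2 = k*(k + x) - 2 = -2 + k*(k + x))
s(K, Q) = -12*Q (s(K, Q) = Q*(-12) = -12*Q)
s(143, 199) - Z(X(-3, 0)*(-4)) = -12*199 - 1*18 = -2388 - 18 = -2406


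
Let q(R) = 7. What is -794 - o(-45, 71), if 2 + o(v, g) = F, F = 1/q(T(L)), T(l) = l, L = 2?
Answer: -5545/7 ≈ -792.14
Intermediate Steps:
F = ⅐ (F = 1/7 = ⅐ ≈ 0.14286)
o(v, g) = -13/7 (o(v, g) = -2 + ⅐ = -13/7)
-794 - o(-45, 71) = -794 - 1*(-13/7) = -794 + 13/7 = -5545/7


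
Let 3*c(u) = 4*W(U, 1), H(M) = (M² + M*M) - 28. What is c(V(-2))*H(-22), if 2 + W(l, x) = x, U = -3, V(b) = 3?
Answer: -3760/3 ≈ -1253.3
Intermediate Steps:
H(M) = -28 + 2*M² (H(M) = (M² + M²) - 28 = 2*M² - 28 = -28 + 2*M²)
W(l, x) = -2 + x
c(u) = -4/3 (c(u) = (4*(-2 + 1))/3 = (4*(-1))/3 = (⅓)*(-4) = -4/3)
c(V(-2))*H(-22) = -4*(-28 + 2*(-22)²)/3 = -4*(-28 + 2*484)/3 = -4*(-28 + 968)/3 = -4/3*940 = -3760/3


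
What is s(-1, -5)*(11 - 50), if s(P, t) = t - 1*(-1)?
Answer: 156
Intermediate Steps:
s(P, t) = 1 + t (s(P, t) = t + 1 = 1 + t)
s(-1, -5)*(11 - 50) = (1 - 5)*(11 - 50) = -4*(-39) = 156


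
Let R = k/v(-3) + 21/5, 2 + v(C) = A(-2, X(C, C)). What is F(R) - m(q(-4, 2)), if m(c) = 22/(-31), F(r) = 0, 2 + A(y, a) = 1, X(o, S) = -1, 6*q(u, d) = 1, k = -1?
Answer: 22/31 ≈ 0.70968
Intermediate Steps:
q(u, d) = ⅙ (q(u, d) = (⅙)*1 = ⅙)
A(y, a) = -1 (A(y, a) = -2 + 1 = -1)
v(C) = -3 (v(C) = -2 - 1 = -3)
R = 68/15 (R = -1/(-3) + 21/5 = -1*(-⅓) + 21*(⅕) = ⅓ + 21/5 = 68/15 ≈ 4.5333)
m(c) = -22/31 (m(c) = 22*(-1/31) = -22/31)
F(R) - m(q(-4, 2)) = 0 - 1*(-22/31) = 0 + 22/31 = 22/31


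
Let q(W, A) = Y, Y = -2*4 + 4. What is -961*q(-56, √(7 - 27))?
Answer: 3844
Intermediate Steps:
Y = -4 (Y = -8 + 4 = -4)
q(W, A) = -4
-961*q(-56, √(7 - 27)) = -961*(-4) = 3844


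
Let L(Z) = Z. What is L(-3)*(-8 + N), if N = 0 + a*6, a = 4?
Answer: -48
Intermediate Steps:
N = 24 (N = 0 + 4*6 = 0 + 24 = 24)
L(-3)*(-8 + N) = -3*(-8 + 24) = -3*16 = -48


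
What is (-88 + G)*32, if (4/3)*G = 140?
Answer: 544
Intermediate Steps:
G = 105 (G = (¾)*140 = 105)
(-88 + G)*32 = (-88 + 105)*32 = 17*32 = 544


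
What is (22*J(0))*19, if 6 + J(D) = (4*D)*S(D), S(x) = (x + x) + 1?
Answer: -2508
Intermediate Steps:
S(x) = 1 + 2*x (S(x) = 2*x + 1 = 1 + 2*x)
J(D) = -6 + 4*D*(1 + 2*D) (J(D) = -6 + (4*D)*(1 + 2*D) = -6 + 4*D*(1 + 2*D))
(22*J(0))*19 = (22*(-6 + 4*0 + 8*0²))*19 = (22*(-6 + 0 + 8*0))*19 = (22*(-6 + 0 + 0))*19 = (22*(-6))*19 = -132*19 = -2508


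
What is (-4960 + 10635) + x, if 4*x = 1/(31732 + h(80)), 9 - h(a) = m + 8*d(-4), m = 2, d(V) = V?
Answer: 721201701/127084 ≈ 5675.0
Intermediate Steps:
h(a) = 39 (h(a) = 9 - (2 + 8*(-4)) = 9 - (2 - 32) = 9 - 1*(-30) = 9 + 30 = 39)
x = 1/127084 (x = 1/(4*(31732 + 39)) = (¼)/31771 = (¼)*(1/31771) = 1/127084 ≈ 7.8688e-6)
(-4960 + 10635) + x = (-4960 + 10635) + 1/127084 = 5675 + 1/127084 = 721201701/127084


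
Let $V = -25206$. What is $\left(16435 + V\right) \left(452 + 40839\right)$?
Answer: $-362163361$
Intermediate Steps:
$\left(16435 + V\right) \left(452 + 40839\right) = \left(16435 - 25206\right) \left(452 + 40839\right) = \left(-8771\right) 41291 = -362163361$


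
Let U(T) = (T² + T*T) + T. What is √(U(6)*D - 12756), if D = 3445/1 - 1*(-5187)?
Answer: 2*√165135 ≈ 812.74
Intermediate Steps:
U(T) = T + 2*T² (U(T) = (T² + T²) + T = 2*T² + T = T + 2*T²)
D = 8632 (D = 3445*1 + 5187 = 3445 + 5187 = 8632)
√(U(6)*D - 12756) = √((6*(1 + 2*6))*8632 - 12756) = √((6*(1 + 12))*8632 - 12756) = √((6*13)*8632 - 12756) = √(78*8632 - 12756) = √(673296 - 12756) = √660540 = 2*√165135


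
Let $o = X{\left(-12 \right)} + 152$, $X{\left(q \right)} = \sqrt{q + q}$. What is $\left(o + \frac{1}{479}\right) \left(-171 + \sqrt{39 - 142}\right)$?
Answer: $- \frac{\left(171 - i \sqrt{103}\right) \left(72809 + 958 i \sqrt{6}\right)}{479} \approx -26042.0 + 704.93 i$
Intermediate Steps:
$X{\left(q \right)} = \sqrt{2} \sqrt{q}$ ($X{\left(q \right)} = \sqrt{2 q} = \sqrt{2} \sqrt{q}$)
$o = 152 + 2 i \sqrt{6}$ ($o = \sqrt{2} \sqrt{-12} + 152 = \sqrt{2} \cdot 2 i \sqrt{3} + 152 = 2 i \sqrt{6} + 152 = 152 + 2 i \sqrt{6} \approx 152.0 + 4.899 i$)
$\left(o + \frac{1}{479}\right) \left(-171 + \sqrt{39 - 142}\right) = \left(\left(152 + 2 i \sqrt{6}\right) + \frac{1}{479}\right) \left(-171 + \sqrt{39 - 142}\right) = \left(\left(152 + 2 i \sqrt{6}\right) + \frac{1}{479}\right) \left(-171 + \sqrt{-103}\right) = \left(\frac{72809}{479} + 2 i \sqrt{6}\right) \left(-171 + i \sqrt{103}\right) = \left(-171 + i \sqrt{103}\right) \left(\frac{72809}{479} + 2 i \sqrt{6}\right)$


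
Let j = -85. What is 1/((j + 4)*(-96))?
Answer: 1/7776 ≈ 0.00012860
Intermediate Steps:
1/((j + 4)*(-96)) = 1/((-85 + 4)*(-96)) = 1/(-81*(-96)) = 1/7776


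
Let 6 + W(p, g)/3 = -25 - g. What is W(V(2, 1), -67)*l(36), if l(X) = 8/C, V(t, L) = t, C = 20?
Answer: 216/5 ≈ 43.200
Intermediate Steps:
W(p, g) = -93 - 3*g (W(p, g) = -18 + 3*(-25 - g) = -18 + (-75 - 3*g) = -93 - 3*g)
l(X) = 2/5 (l(X) = 8/20 = 8*(1/20) = 2/5)
W(V(2, 1), -67)*l(36) = (-93 - 3*(-67))*(2/5) = (-93 + 201)*(2/5) = 108*(2/5) = 216/5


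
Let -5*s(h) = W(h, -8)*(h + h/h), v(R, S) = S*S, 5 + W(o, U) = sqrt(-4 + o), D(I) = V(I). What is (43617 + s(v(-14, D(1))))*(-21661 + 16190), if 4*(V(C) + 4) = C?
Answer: -3819376223/16 + 1318511*sqrt(161)/320 ≈ -2.3866e+8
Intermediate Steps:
V(C) = -4 + C/4
D(I) = -4 + I/4
W(o, U) = -5 + sqrt(-4 + o)
v(R, S) = S**2
s(h) = -(1 + h)*(-5 + sqrt(-4 + h))/5 (s(h) = -(-5 + sqrt(-4 + h))*(h + h/h)/5 = -(-5 + sqrt(-4 + h))*(h + 1)/5 = -(-5 + sqrt(-4 + h))*(1 + h)/5 = -(1 + h)*(-5 + sqrt(-4 + h))/5)
(43617 + s(v(-14, D(1))))*(-21661 + 16190) = (43617 - (1 + (-4 + (1/4)*1)**2)*(-5 + sqrt(-4 + (-4 + (1/4)*1)**2))/5)*(-21661 + 16190) = (43617 - (1 + (-4 + 1/4)**2)*(-5 + sqrt(-4 + (-4 + 1/4)**2))/5)*(-5471) = (43617 - (1 + (-15/4)**2)*(-5 + sqrt(-4 + (-15/4)**2))/5)*(-5471) = (43617 - (1 + 225/16)*(-5 + sqrt(-4 + 225/16))/5)*(-5471) = (43617 - 1/5*241/16*(-5 + sqrt(161/16)))*(-5471) = (43617 - 1/5*241/16*(-5 + sqrt(161)/4))*(-5471) = (43617 + (241/16 - 241*sqrt(161)/320))*(-5471) = (698113/16 - 241*sqrt(161)/320)*(-5471) = -3819376223/16 + 1318511*sqrt(161)/320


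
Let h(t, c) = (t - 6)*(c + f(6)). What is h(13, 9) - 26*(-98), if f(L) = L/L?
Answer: 2618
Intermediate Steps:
f(L) = 1
h(t, c) = (1 + c)*(-6 + t) (h(t, c) = (t - 6)*(c + 1) = (-6 + t)*(1 + c) = (1 + c)*(-6 + t))
h(13, 9) - 26*(-98) = (-6 + 13 - 6*9 + 9*13) - 26*(-98) = (-6 + 13 - 54 + 117) + 2548 = 70 + 2548 = 2618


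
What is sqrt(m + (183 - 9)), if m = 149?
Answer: sqrt(323) ≈ 17.972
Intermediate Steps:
sqrt(m + (183 - 9)) = sqrt(149 + (183 - 9)) = sqrt(149 + 174) = sqrt(323)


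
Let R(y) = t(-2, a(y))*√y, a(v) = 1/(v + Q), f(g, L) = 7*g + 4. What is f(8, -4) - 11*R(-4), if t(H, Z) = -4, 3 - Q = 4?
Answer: 60 + 88*I ≈ 60.0 + 88.0*I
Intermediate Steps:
Q = -1 (Q = 3 - 1*4 = 3 - 4 = -1)
f(g, L) = 4 + 7*g
a(v) = 1/(-1 + v) (a(v) = 1/(v - 1) = 1/(-1 + v))
R(y) = -4*√y
f(8, -4) - 11*R(-4) = (4 + 7*8) - (-44)*√(-4) = (4 + 56) - (-44)*2*I = 60 - (-88)*I = 60 + 88*I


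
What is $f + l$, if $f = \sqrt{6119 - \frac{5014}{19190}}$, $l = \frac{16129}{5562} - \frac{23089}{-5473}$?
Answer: $\frac{216695035}{30440826} + \frac{\sqrt{563315714310}}{9595} \approx 85.341$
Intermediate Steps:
$l = \frac{216695035}{30440826}$ ($l = 16129 \cdot \frac{1}{5562} - - \frac{23089}{5473} = \frac{16129}{5562} + \frac{23089}{5473} = \frac{216695035}{30440826} \approx 7.1186$)
$f = \frac{\sqrt{563315714310}}{9595}$ ($f = \sqrt{6119 - \frac{2507}{9595}} = \sqrt{\frac{58709298}{9595}} = \frac{\sqrt{563315714310}}{9595} \approx 78.222$)
$f + l = \frac{\sqrt{563315714310}}{9595} + \frac{216695035}{30440826} = \frac{216695035}{30440826} + \frac{\sqrt{563315714310}}{9595}$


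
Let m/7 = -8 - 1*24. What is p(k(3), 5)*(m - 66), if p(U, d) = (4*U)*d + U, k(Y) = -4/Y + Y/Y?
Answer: 2030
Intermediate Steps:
k(Y) = 1 - 4/Y (k(Y) = -4/Y + 1 = 1 - 4/Y)
p(U, d) = U + 4*U*d (p(U, d) = 4*U*d + U = U + 4*U*d)
m = -224 (m = 7*(-8 - 1*24) = 7*(-8 - 24) = 7*(-32) = -224)
p(k(3), 5)*(m - 66) = (((-4 + 3)/3)*(1 + 4*5))*(-224 - 66) = (((⅓)*(-1))*(1 + 20))*(-290) = -⅓*21*(-290) = -7*(-290) = 2030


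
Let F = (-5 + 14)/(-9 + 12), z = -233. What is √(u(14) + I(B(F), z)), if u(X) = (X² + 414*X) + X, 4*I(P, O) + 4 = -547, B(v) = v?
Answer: √23473/2 ≈ 76.604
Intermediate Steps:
F = 3 (F = 9/3 = 9*(⅓) = 3)
I(P, O) = -551/4 (I(P, O) = -1 + (¼)*(-547) = -1 - 547/4 = -551/4)
u(X) = X² + 415*X
√(u(14) + I(B(F), z)) = √(14*(415 + 14) - 551/4) = √(14*429 - 551/4) = √(6006 - 551/4) = √(23473/4) = √23473/2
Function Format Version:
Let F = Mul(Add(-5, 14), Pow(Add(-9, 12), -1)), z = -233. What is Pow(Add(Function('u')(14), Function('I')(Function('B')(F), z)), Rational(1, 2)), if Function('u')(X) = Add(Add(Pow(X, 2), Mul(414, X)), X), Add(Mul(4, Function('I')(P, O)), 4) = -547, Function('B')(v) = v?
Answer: Mul(Rational(1, 2), Pow(23473, Rational(1, 2))) ≈ 76.604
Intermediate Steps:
F = 3 (F = Mul(9, Pow(3, -1)) = Mul(9, Rational(1, 3)) = 3)
Function('I')(P, O) = Rational(-551, 4) (Function('I')(P, O) = Add(-1, Mul(Rational(1, 4), -547)) = Add(-1, Rational(-547, 4)) = Rational(-551, 4))
Function('u')(X) = Add(Pow(X, 2), Mul(415, X))
Pow(Add(Function('u')(14), Function('I')(Function('B')(F), z)), Rational(1, 2)) = Pow(Add(Mul(14, Add(415, 14)), Rational(-551, 4)), Rational(1, 2)) = Pow(Add(Mul(14, 429), Rational(-551, 4)), Rational(1, 2)) = Pow(Add(6006, Rational(-551, 4)), Rational(1, 2)) = Pow(Rational(23473, 4), Rational(1, 2)) = Mul(Rational(1, 2), Pow(23473, Rational(1, 2)))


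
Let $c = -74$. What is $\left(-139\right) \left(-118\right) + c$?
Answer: $16328$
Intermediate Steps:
$\left(-139\right) \left(-118\right) + c = \left(-139\right) \left(-118\right) - 74 = 16402 - 74 = 16328$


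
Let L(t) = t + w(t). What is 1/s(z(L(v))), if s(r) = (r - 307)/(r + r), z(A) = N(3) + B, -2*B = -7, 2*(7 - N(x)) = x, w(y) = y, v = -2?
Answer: -9/149 ≈ -0.060403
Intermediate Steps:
N(x) = 7 - x/2
B = 7/2 (B = -½*(-7) = 7/2 ≈ 3.5000)
L(t) = 2*t (L(t) = t + t = 2*t)
z(A) = 9 (z(A) = (7 - ½*3) + 7/2 = (7 - 3/2) + 7/2 = 11/2 + 7/2 = 9)
s(r) = (-307 + r)/(2*r) (s(r) = (-307 + r)/((2*r)) = (-307 + r)*(1/(2*r)) = (-307 + r)/(2*r))
1/s(z(L(v))) = 1/((½)*(-307 + 9)/9) = 1/((½)*(⅑)*(-298)) = 1/(-149/9) = -9/149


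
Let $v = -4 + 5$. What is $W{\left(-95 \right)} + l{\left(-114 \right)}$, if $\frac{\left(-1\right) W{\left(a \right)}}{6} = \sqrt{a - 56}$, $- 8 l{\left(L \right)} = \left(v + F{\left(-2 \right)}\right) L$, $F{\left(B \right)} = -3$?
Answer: $- \frac{57}{2} - 6 i \sqrt{151} \approx -28.5 - 73.729 i$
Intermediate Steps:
$v = 1$
$l{\left(L \right)} = \frac{L}{4}$ ($l{\left(L \right)} = - \frac{\left(1 - 3\right) L}{8} = - \frac{\left(-2\right) L}{8} = \frac{L}{4}$)
$W{\left(a \right)} = - 6 \sqrt{-56 + a}$ ($W{\left(a \right)} = - 6 \sqrt{a - 56} = - 6 \sqrt{-56 + a}$)
$W{\left(-95 \right)} + l{\left(-114 \right)} = - 6 \sqrt{-56 - 95} + \frac{1}{4} \left(-114\right) = - 6 \sqrt{-151} - \frac{57}{2} = - 6 i \sqrt{151} - \frac{57}{2} = - \frac{57}{2} - 6 i \sqrt{151}$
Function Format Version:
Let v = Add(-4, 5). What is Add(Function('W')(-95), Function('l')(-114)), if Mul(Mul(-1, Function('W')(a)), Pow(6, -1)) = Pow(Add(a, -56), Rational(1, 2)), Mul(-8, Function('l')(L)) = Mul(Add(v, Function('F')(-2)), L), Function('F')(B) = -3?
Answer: Add(Rational(-57, 2), Mul(-6, I, Pow(151, Rational(1, 2)))) ≈ Add(-28.500, Mul(-73.729, I))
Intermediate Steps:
v = 1
Function('l')(L) = Mul(Rational(1, 4), L) (Function('l')(L) = Mul(Rational(-1, 8), Mul(Add(1, -3), L)) = Mul(Rational(-1, 8), Mul(-2, L)) = Mul(Rational(1, 4), L))
Function('W')(a) = Mul(-6, Pow(Add(-56, a), Rational(1, 2))) (Function('W')(a) = Mul(-6, Pow(Add(a, -56), Rational(1, 2))) = Mul(-6, Pow(Add(-56, a), Rational(1, 2))))
Add(Function('W')(-95), Function('l')(-114)) = Add(Mul(-6, Pow(Add(-56, -95), Rational(1, 2))), Mul(Rational(1, 4), -114)) = Add(Mul(-6, Pow(-151, Rational(1, 2))), Rational(-57, 2)) = Add(Mul(-6, Mul(I, Pow(151, Rational(1, 2)))), Rational(-57, 2)) = Add(Mul(-6, I, Pow(151, Rational(1, 2))), Rational(-57, 2)) = Add(Rational(-57, 2), Mul(-6, I, Pow(151, Rational(1, 2))))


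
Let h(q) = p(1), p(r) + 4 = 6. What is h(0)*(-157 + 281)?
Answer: 248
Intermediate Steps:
p(r) = 2 (p(r) = -4 + 6 = 2)
h(q) = 2
h(0)*(-157 + 281) = 2*(-157 + 281) = 2*124 = 248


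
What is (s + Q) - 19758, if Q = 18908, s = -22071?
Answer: -22921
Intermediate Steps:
(s + Q) - 19758 = (-22071 + 18908) - 19758 = -3163 - 19758 = -22921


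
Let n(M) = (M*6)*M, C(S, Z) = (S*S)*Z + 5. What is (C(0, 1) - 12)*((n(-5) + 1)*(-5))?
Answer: 5285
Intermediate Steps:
C(S, Z) = 5 + Z*S² (C(S, Z) = S²*Z + 5 = Z*S² + 5 = 5 + Z*S²)
n(M) = 6*M² (n(M) = (6*M)*M = 6*M²)
(C(0, 1) - 12)*((n(-5) + 1)*(-5)) = ((5 + 1*0²) - 12)*((6*(-5)² + 1)*(-5)) = ((5 + 1*0) - 12)*((6*25 + 1)*(-5)) = ((5 + 0) - 12)*((150 + 1)*(-5)) = (5 - 12)*(151*(-5)) = -7*(-755) = 5285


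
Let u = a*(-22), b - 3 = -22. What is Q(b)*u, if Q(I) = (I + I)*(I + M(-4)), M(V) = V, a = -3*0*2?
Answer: 0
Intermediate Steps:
a = 0 (a = 0*2 = 0)
b = -19 (b = 3 - 22 = -19)
Q(I) = 2*I*(-4 + I) (Q(I) = (I + I)*(I - 4) = (2*I)*(-4 + I) = 2*I*(-4 + I))
u = 0 (u = 0*(-22) = 0)
Q(b)*u = (2*(-19)*(-4 - 19))*0 = (2*(-19)*(-23))*0 = 874*0 = 0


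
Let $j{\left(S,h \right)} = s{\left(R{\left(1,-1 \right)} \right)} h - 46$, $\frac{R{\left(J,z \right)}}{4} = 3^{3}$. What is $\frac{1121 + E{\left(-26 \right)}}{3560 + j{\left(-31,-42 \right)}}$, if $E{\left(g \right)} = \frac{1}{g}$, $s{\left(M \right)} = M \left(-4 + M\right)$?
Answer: $- \frac{5829}{2434796} \approx -0.002394$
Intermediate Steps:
$R{\left(J,z \right)} = 108$ ($R{\left(J,z \right)} = 4 \cdot 3^{3} = 4 \cdot 27 = 108$)
$j{\left(S,h \right)} = -46 + 11232 h$ ($j{\left(S,h \right)} = 108 \left(-4 + 108\right) h - 46 = 108 \cdot 104 h - 46 = 11232 h - 46 = -46 + 11232 h$)
$\frac{1121 + E{\left(-26 \right)}}{3560 + j{\left(-31,-42 \right)}} = \frac{1121 + \frac{1}{-26}}{3560 + \left(-46 + 11232 \left(-42\right)\right)} = \frac{1121 - \frac{1}{26}}{3560 - 471790} = \frac{29145}{26 \left(3560 - 471790\right)} = \frac{29145}{26 \left(-468230\right)} = \frac{29145}{26} \left(- \frac{1}{468230}\right) = - \frac{5829}{2434796}$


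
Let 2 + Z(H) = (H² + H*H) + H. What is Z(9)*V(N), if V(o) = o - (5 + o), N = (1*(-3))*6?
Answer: -845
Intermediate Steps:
N = -18 (N = -3*6 = -18)
V(o) = -5 (V(o) = o + (-5 - o) = -5)
Z(H) = -2 + H + 2*H² (Z(H) = -2 + ((H² + H*H) + H) = -2 + ((H² + H²) + H) = -2 + (2*H² + H) = -2 + (H + 2*H²) = -2 + H + 2*H²)
Z(9)*V(N) = (-2 + 9 + 2*9²)*(-5) = (-2 + 9 + 2*81)*(-5) = (-2 + 9 + 162)*(-5) = 169*(-5) = -845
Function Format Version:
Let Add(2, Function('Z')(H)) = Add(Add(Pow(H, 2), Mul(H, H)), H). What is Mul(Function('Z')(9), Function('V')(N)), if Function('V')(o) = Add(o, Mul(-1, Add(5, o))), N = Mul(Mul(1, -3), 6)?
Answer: -845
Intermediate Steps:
N = -18 (N = Mul(-3, 6) = -18)
Function('V')(o) = -5 (Function('V')(o) = Add(o, Add(-5, Mul(-1, o))) = -5)
Function('Z')(H) = Add(-2, H, Mul(2, Pow(H, 2))) (Function('Z')(H) = Add(-2, Add(Add(Pow(H, 2), Mul(H, H)), H)) = Add(-2, Add(Add(Pow(H, 2), Pow(H, 2)), H)) = Add(-2, Add(Mul(2, Pow(H, 2)), H)) = Add(-2, Add(H, Mul(2, Pow(H, 2)))) = Add(-2, H, Mul(2, Pow(H, 2))))
Mul(Function('Z')(9), Function('V')(N)) = Mul(Add(-2, 9, Mul(2, Pow(9, 2))), -5) = Mul(Add(-2, 9, Mul(2, 81)), -5) = Mul(Add(-2, 9, 162), -5) = Mul(169, -5) = -845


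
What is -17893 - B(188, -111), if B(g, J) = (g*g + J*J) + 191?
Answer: -65749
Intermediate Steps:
B(g, J) = 191 + J² + g² (B(g, J) = (g² + J²) + 191 = (J² + g²) + 191 = 191 + J² + g²)
-17893 - B(188, -111) = -17893 - (191 + (-111)² + 188²) = -17893 - (191 + 12321 + 35344) = -17893 - 1*47856 = -17893 - 47856 = -65749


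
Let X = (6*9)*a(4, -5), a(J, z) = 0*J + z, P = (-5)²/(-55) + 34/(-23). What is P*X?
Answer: 132030/253 ≈ 521.86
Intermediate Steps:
P = -489/253 (P = 25*(-1/55) + 34*(-1/23) = -5/11 - 34/23 = -489/253 ≈ -1.9328)
a(J, z) = z (a(J, z) = 0 + z = z)
X = -270 (X = (6*9)*(-5) = 54*(-5) = -270)
P*X = -489/253*(-270) = 132030/253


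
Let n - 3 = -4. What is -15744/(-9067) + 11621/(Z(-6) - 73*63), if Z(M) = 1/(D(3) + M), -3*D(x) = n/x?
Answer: -1746788707/2210135652 ≈ -0.79035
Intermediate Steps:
n = -1 (n = 3 - 4 = -1)
D(x) = 1/(3*x) (D(x) = -(-1)/(3*x) = 1/(3*x))
Z(M) = 1/(1/9 + M) (Z(M) = 1/((1/3)/3 + M) = 1/((1/3)*(1/3) + M) = 1/(1/9 + M))
-15744/(-9067) + 11621/(Z(-6) - 73*63) = -15744/(-9067) + 11621/(9/(1 + 9*(-6)) - 73*63) = -15744*(-1/9067) + 11621/(9/(1 - 54) - 4599) = 15744/9067 + 11621/(9/(-53) - 4599) = 15744/9067 + 11621/(9*(-1/53) - 4599) = 15744/9067 + 11621/(-9/53 - 4599) = 15744/9067 + 11621/(-243756/53) = 15744/9067 + 11621*(-53/243756) = 15744/9067 - 615913/243756 = -1746788707/2210135652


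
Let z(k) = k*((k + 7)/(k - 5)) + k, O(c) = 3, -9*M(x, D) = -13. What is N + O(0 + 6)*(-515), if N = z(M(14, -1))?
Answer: -111383/72 ≈ -1547.0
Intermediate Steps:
M(x, D) = 13/9 (M(x, D) = -1/9*(-13) = 13/9)
z(k) = k + k*(7 + k)/(-5 + k) (z(k) = k*((7 + k)/(-5 + k)) + k = k*(7 + k)/(-5 + k) + k = k + k*(7 + k)/(-5 + k))
N = -143/72 (N = 2*(13/9)*(1 + 13/9)/(-5 + 13/9) = 2*(13/9)*(22/9)/(-32/9) = 2*(13/9)*(-9/32)*(22/9) = -143/72 ≈ -1.9861)
N + O(0 + 6)*(-515) = -143/72 + 3*(-515) = -143/72 - 1545 = -111383/72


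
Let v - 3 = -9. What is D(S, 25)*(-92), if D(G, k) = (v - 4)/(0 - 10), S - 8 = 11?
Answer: -92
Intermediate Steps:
S = 19 (S = 8 + 11 = 19)
v = -6 (v = 3 - 9 = -6)
D(G, k) = 1 (D(G, k) = (-6 - 4)/(0 - 10) = -10/(-10) = -10*(-⅒) = 1)
D(S, 25)*(-92) = 1*(-92) = -92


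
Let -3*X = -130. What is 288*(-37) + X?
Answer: -31838/3 ≈ -10613.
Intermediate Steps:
X = 130/3 (X = -⅓*(-130) = 130/3 ≈ 43.333)
288*(-37) + X = 288*(-37) + 130/3 = -10656 + 130/3 = -31838/3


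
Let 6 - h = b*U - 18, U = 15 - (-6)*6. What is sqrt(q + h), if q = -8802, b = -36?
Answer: I*sqrt(6942) ≈ 83.319*I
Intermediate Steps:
U = 51 (U = 15 - 1*(-36) = 15 + 36 = 51)
h = 1860 (h = 6 - (-36*51 - 18) = 6 - (-1836 - 18) = 6 - 1*(-1854) = 6 + 1854 = 1860)
sqrt(q + h) = sqrt(-8802 + 1860) = sqrt(-6942) = I*sqrt(6942)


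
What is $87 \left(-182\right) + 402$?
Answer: $-15432$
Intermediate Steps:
$87 \left(-182\right) + 402 = -15834 + 402 = -15432$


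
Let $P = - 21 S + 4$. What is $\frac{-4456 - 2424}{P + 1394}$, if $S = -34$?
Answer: $- \frac{215}{66} \approx -3.2576$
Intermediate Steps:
$P = 718$ ($P = \left(-21\right) \left(-34\right) + 4 = 714 + 4 = 718$)
$\frac{-4456 - 2424}{P + 1394} = \frac{-4456 - 2424}{718 + 1394} = - \frac{6880}{2112} = \left(-6880\right) \frac{1}{2112} = - \frac{215}{66}$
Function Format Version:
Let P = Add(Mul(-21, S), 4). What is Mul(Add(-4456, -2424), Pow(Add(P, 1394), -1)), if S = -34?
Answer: Rational(-215, 66) ≈ -3.2576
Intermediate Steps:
P = 718 (P = Add(Mul(-21, -34), 4) = Add(714, 4) = 718)
Mul(Add(-4456, -2424), Pow(Add(P, 1394), -1)) = Mul(Add(-4456, -2424), Pow(Add(718, 1394), -1)) = Mul(-6880, Pow(2112, -1)) = Mul(-6880, Rational(1, 2112)) = Rational(-215, 66)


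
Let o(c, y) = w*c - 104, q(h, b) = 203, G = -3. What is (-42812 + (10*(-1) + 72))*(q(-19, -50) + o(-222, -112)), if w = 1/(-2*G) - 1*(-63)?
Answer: 595251000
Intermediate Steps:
w = 379/6 (w = 1/(-2*(-3)) - 1*(-63) = 1/6 + 63 = 379/6 ≈ 63.167)
o(c, y) = -104 + 379*c/6 (o(c, y) = 379*c/6 - 104 = -104 + 379*c/6)
(-42812 + (10*(-1) + 72))*(q(-19, -50) + o(-222, -112)) = (-42812 + (10*(-1) + 72))*(203 + (-104 + (379/6)*(-222))) = (-42812 + (-10 + 72))*(203 + (-104 - 14023)) = (-42812 + 62)*(203 - 14127) = -42750*(-13924) = 595251000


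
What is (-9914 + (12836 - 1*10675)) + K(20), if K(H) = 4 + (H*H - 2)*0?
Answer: -7749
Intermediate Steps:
K(H) = 4 (K(H) = 4 + (H² - 2)*0 = 4 + (-2 + H²)*0 = 4 + 0 = 4)
(-9914 + (12836 - 1*10675)) + K(20) = (-9914 + (12836 - 1*10675)) + 4 = (-9914 + (12836 - 10675)) + 4 = (-9914 + 2161) + 4 = -7753 + 4 = -7749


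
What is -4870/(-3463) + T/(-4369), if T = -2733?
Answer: 30741409/15129847 ≈ 2.0318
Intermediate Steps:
-4870/(-3463) + T/(-4369) = -4870/(-3463) - 2733/(-4369) = -4870*(-1/3463) - 2733*(-1/4369) = 4870/3463 + 2733/4369 = 30741409/15129847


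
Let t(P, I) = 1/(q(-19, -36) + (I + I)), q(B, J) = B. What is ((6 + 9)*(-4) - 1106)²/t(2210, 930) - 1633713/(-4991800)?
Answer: 12494188852346513/4991800 ≈ 2.5029e+9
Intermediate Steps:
t(P, I) = 1/(-19 + 2*I) (t(P, I) = 1/(-19 + (I + I)) = 1/(-19 + 2*I))
((6 + 9)*(-4) - 1106)²/t(2210, 930) - 1633713/(-4991800) = ((6 + 9)*(-4) - 1106)²/(1/(-19 + 2*930)) - 1633713/(-4991800) = (15*(-4) - 1106)²/(1/(-19 + 1860)) - 1633713*(-1/4991800) = (-60 - 1106)²/(1/1841) + 1633713/4991800 = (-1166)²/(1/1841) + 1633713/4991800 = 1359556*1841 + 1633713/4991800 = 2502942596 + 1633713/4991800 = 12494188852346513/4991800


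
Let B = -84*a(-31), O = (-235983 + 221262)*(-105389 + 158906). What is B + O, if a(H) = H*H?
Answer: -787904481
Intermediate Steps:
a(H) = H**2
O = -787823757 (O = -14721*53517 = -787823757)
B = -80724 (B = -84*(-31)**2 = -84*961 = -80724)
B + O = -80724 - 787823757 = -787904481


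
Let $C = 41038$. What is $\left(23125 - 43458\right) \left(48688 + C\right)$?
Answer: $-1824398758$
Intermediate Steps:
$\left(23125 - 43458\right) \left(48688 + C\right) = \left(23125 - 43458\right) \left(48688 + 41038\right) = \left(-20333\right) 89726 = -1824398758$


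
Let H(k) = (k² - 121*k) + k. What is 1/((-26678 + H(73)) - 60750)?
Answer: -1/90859 ≈ -1.1006e-5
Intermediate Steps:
H(k) = k² - 120*k
1/((-26678 + H(73)) - 60750) = 1/((-26678 + 73*(-120 + 73)) - 60750) = 1/((-26678 + 73*(-47)) - 60750) = 1/((-26678 - 3431) - 60750) = 1/(-30109 - 60750) = 1/(-90859) = -1/90859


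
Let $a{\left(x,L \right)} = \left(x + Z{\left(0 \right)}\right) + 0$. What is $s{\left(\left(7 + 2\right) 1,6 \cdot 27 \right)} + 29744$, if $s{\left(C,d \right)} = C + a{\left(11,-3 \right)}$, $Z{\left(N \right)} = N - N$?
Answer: $29764$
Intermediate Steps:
$Z{\left(N \right)} = 0$
$a{\left(x,L \right)} = x$ ($a{\left(x,L \right)} = \left(x + 0\right) + 0 = x + 0 = x$)
$s{\left(C,d \right)} = 11 + C$ ($s{\left(C,d \right)} = C + 11 = 11 + C$)
$s{\left(\left(7 + 2\right) 1,6 \cdot 27 \right)} + 29744 = \left(11 + \left(7 + 2\right) 1\right) + 29744 = \left(11 + 9 \cdot 1\right) + 29744 = \left(11 + 9\right) + 29744 = 20 + 29744 = 29764$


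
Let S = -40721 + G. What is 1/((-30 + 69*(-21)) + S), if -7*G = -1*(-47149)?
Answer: -7/342549 ≈ -2.0435e-5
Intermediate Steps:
G = -47149/7 (G = -(-1)*(-47149)/7 = -1/7*47149 = -47149/7 ≈ -6735.6)
S = -332196/7 (S = -40721 - 47149/7 = -332196/7 ≈ -47457.)
1/((-30 + 69*(-21)) + S) = 1/((-30 + 69*(-21)) - 332196/7) = 1/((-30 - 1449) - 332196/7) = 1/(-1479 - 332196/7) = 1/(-342549/7) = -7/342549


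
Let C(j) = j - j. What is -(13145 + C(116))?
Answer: -13145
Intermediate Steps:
C(j) = 0
-(13145 + C(116)) = -(13145 + 0) = -1*13145 = -13145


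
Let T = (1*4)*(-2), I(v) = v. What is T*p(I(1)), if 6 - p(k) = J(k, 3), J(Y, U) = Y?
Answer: -40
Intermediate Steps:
p(k) = 6 - k
T = -8 (T = 4*(-2) = -8)
T*p(I(1)) = -8*(6 - 1*1) = -8*(6 - 1) = -8*5 = -40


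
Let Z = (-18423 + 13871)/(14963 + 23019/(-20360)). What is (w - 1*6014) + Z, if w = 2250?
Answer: -1146696138724/304623661 ≈ -3764.3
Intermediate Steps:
Z = -92678720/304623661 (Z = -4552/(14963 + 23019*(-1/20360)) = -4552/(14963 - 23019/20360) = -4552/304623661/20360 = -4552*20360/304623661 = -92678720/304623661 ≈ -0.30424)
(w - 1*6014) + Z = (2250 - 1*6014) - 92678720/304623661 = (2250 - 6014) - 92678720/304623661 = -3764 - 92678720/304623661 = -1146696138724/304623661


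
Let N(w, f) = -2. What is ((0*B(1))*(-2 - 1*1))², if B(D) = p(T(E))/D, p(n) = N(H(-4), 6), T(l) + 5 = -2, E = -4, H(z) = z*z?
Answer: 0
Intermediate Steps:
H(z) = z²
T(l) = -7 (T(l) = -5 - 2 = -7)
p(n) = -2
B(D) = -2/D
((0*B(1))*(-2 - 1*1))² = ((0*(-2/1))*(-2 - 1*1))² = ((0*(-2*1))*(-2 - 1))² = ((0*(-2))*(-3))² = (0*(-3))² = 0² = 0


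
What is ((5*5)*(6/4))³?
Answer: 421875/8 ≈ 52734.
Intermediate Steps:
((5*5)*(6/4))³ = (25*(6*(¼)))³ = (25*(3/2))³ = (75/2)³ = 421875/8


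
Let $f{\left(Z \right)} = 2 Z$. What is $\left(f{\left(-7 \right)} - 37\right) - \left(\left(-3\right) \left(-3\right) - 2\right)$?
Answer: $-58$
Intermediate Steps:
$\left(f{\left(-7 \right)} - 37\right) - \left(\left(-3\right) \left(-3\right) - 2\right) = \left(2 \left(-7\right) - 37\right) - \left(\left(-3\right) \left(-3\right) - 2\right) = \left(-14 - 37\right) - \left(9 - 2\right) = -51 - 7 = -58$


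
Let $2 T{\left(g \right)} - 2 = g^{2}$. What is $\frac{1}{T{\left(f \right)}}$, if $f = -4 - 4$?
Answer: $\frac{1}{33} \approx 0.030303$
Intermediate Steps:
$f = -8$ ($f = -4 - 4 = -8$)
$T{\left(g \right)} = 1 + \frac{g^{2}}{2}$
$\frac{1}{T{\left(f \right)}} = \frac{1}{1 + \frac{\left(-8\right)^{2}}{2}} = \frac{1}{1 + \frac{1}{2} \cdot 64} = \frac{1}{1 + 32} = \frac{1}{33}$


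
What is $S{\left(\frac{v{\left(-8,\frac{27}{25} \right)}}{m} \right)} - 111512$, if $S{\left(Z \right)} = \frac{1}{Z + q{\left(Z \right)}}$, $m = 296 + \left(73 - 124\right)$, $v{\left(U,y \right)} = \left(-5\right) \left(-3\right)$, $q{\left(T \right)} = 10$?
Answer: $- \frac{54975367}{493} \approx -1.1151 \cdot 10^{5}$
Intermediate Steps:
$v{\left(U,y \right)} = 15$
$m = 245$ ($m = 296 + \left(73 - 124\right) = 296 - 51 = 245$)
$S{\left(Z \right)} = \frac{1}{10 + Z}$ ($S{\left(Z \right)} = \frac{1}{Z + 10} = \frac{1}{10 + Z}$)
$S{\left(\frac{v{\left(-8,\frac{27}{25} \right)}}{m} \right)} - 111512 = \frac{1}{10 + \frac{15}{245}} - 111512 = \frac{1}{10 + 15 \cdot \frac{1}{245}} - 111512 = \frac{1}{10 + \frac{3}{49}} - 111512 = \frac{1}{\frac{493}{49}} - 111512 = \frac{49}{493} - 111512 = - \frac{54975367}{493}$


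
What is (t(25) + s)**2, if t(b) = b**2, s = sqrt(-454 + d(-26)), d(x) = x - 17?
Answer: (625 + I*sqrt(497))**2 ≈ 3.9013e+5 + 27867.0*I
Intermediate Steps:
d(x) = -17 + x
s = I*sqrt(497) (s = sqrt(-454 + (-17 - 26)) = sqrt(-454 - 43) = sqrt(-497) = I*sqrt(497) ≈ 22.293*I)
(t(25) + s)**2 = (25**2 + I*sqrt(497))**2 = (625 + I*sqrt(497))**2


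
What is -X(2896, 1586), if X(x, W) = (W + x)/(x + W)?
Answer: -1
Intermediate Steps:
X(x, W) = 1 (X(x, W) = (W + x)/(W + x) = 1)
-X(2896, 1586) = -1*1 = -1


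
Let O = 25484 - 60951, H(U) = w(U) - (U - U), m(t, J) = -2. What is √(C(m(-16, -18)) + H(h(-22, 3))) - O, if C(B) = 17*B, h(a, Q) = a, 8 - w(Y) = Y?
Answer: 35467 + 2*I ≈ 35467.0 + 2.0*I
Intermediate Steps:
w(Y) = 8 - Y
H(U) = 8 - U (H(U) = (8 - U) - (U - U) = (8 - U) - 1*0 = (8 - U) + 0 = 8 - U)
O = -35467
√(C(m(-16, -18)) + H(h(-22, 3))) - O = √(17*(-2) + (8 - 1*(-22))) - 1*(-35467) = √(-34 + (8 + 22)) + 35467 = √(-34 + 30) + 35467 = √(-4) + 35467 = 2*I + 35467 = 35467 + 2*I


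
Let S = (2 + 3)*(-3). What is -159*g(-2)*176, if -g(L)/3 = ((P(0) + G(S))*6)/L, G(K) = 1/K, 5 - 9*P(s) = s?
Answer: -615648/5 ≈ -1.2313e+5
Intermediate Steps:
S = -15 (S = 5*(-3) = -15)
P(s) = 5/9 - s/9
G(K) = 1/K
g(L) = -44/(5*L) (g(L) = -3*((5/9 - 1/9*0) + 1/(-15))*6/L = -3*((5/9 + 0) - 1/15)*6/L = -3*(5/9 - 1/15)*6/L = -3*(22/45)*6/L = -44/(5*L))
-159*g(-2)*176 = -(-6996)/(5*(-2))*176 = -(-6996)*(-1)/(5*2)*176 = -159*22/5*176 = -3498/5*176 = -615648/5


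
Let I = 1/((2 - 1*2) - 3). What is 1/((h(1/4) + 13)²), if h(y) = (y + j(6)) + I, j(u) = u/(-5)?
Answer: 3600/494209 ≈ 0.0072844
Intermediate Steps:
j(u) = -u/5 (j(u) = u*(-⅕) = -u/5)
I = -⅓ (I = 1/((2 - 2) - 3) = 1/(0 - 3) = 1/(-3) = -⅓ ≈ -0.33333)
h(y) = -23/15 + y (h(y) = (y - ⅕*6) - ⅓ = (y - 6/5) - ⅓ = (-6/5 + y) - ⅓ = -23/15 + y)
1/((h(1/4) + 13)²) = 1/(((-23/15 + 1/4) + 13)²) = 1/(((-23/15 + ¼) + 13)²) = 1/((-77/60 + 13)²) = 1/((703/60)²) = 1/(494209/3600) = 3600/494209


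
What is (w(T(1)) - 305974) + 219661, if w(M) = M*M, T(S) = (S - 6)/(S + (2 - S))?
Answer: -345227/4 ≈ -86307.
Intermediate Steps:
T(S) = -3 + S/2 (T(S) = (-6 + S)/2 = (-6 + S)*(½) = -3 + S/2)
w(M) = M²
(w(T(1)) - 305974) + 219661 = ((-3 + (½)*1)² - 305974) + 219661 = ((-3 + ½)² - 305974) + 219661 = ((-5/2)² - 305974) + 219661 = (25/4 - 305974) + 219661 = -1223871/4 + 219661 = -345227/4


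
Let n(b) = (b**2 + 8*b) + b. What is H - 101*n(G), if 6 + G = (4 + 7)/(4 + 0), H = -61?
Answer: 29223/16 ≈ 1826.4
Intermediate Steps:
G = -13/4 (G = -6 + (4 + 7)/(4 + 0) = -6 + 11/4 = -13/4 ≈ -3.2500)
n(b) = b**2 + 9*b
H - 101*n(G) = -61 - (-1313)*(9 - 13/4)/4 = -61 - (-1313)*23/(4*4) = -61 - 101*(-299/16) = -61 + 30199/16 = 29223/16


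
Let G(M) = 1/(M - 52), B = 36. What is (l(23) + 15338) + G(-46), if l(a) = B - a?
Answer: 1504397/98 ≈ 15351.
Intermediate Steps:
G(M) = 1/(-52 + M)
l(a) = 36 - a
(l(23) + 15338) + G(-46) = ((36 - 1*23) + 15338) + 1/(-52 - 46) = ((36 - 23) + 15338) + 1/(-98) = (13 + 15338) - 1/98 = 15351 - 1/98 = 1504397/98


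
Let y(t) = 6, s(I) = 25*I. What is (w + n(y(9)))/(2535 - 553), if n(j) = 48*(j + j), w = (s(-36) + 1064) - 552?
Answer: 94/991 ≈ 0.094854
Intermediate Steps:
w = -388 (w = (25*(-36) + 1064) - 552 = (-900 + 1064) - 552 = 164 - 552 = -388)
n(j) = 96*j (n(j) = 48*(2*j) = 96*j)
(w + n(y(9)))/(2535 - 553) = (-388 + 96*6)/(2535 - 553) = (-388 + 576)/1982 = 188*(1/1982) = 94/991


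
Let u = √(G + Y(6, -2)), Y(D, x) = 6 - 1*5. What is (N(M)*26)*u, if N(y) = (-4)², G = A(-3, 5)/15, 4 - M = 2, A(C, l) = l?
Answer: 832*√3/3 ≈ 480.36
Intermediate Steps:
Y(D, x) = 1 (Y(D, x) = 6 - 5 = 1)
M = 2 (M = 4 - 1*2 = 4 - 2 = 2)
G = ⅓ (G = 5/15 = 5*(1/15) = ⅓ ≈ 0.33333)
N(y) = 16
u = 2*√3/3 (u = √(⅓ + 1) = √(4/3) = 2*√3/3 ≈ 1.1547)
(N(M)*26)*u = (16*26)*(2*√3/3) = 416*(2*√3/3) = 832*√3/3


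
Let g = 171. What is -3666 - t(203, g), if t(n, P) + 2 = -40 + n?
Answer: -3827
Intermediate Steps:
t(n, P) = -42 + n (t(n, P) = -2 + (-40 + n) = -42 + n)
-3666 - t(203, g) = -3666 - (-42 + 203) = -3666 - 1*161 = -3666 - 161 = -3827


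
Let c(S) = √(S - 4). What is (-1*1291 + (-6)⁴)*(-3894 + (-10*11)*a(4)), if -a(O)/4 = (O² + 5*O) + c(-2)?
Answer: 59730 + 2200*I*√6 ≈ 59730.0 + 5388.9*I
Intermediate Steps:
c(S) = √(-4 + S)
a(O) = -20*O - 4*O² - 4*I*√6 (a(O) = -4*((O² + 5*O) + √(-4 - 2)) = -4*((O² + 5*O) + √(-6)) = -4*((O² + 5*O) + I*√6) = -4*(O² + 5*O + I*√6) = -20*O - 4*O² - 4*I*√6)
(-1*1291 + (-6)⁴)*(-3894 + (-10*11)*a(4)) = (-1*1291 + (-6)⁴)*(-3894 + (-10*11)*(-20*4 - 4*4² - 4*I*√6)) = (-1291 + 1296)*(-3894 - 110*(-80 - 4*16 - 4*I*√6)) = 5*(-3894 - 110*(-80 - 64 - 4*I*√6)) = 5*(-3894 - 110*(-144 - 4*I*√6)) = 5*(-3894 + (15840 + 440*I*√6)) = 5*(11946 + 440*I*√6) = 59730 + 2200*I*√6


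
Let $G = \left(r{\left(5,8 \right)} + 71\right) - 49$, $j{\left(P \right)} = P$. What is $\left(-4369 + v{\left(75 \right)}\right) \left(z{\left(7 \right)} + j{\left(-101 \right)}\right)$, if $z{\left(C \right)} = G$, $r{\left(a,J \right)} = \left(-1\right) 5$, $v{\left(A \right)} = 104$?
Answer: $358260$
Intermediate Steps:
$r{\left(a,J \right)} = -5$
$G = 17$ ($G = \left(-5 + 71\right) - 49 = 66 - 49 = 17$)
$z{\left(C \right)} = 17$
$\left(-4369 + v{\left(75 \right)}\right) \left(z{\left(7 \right)} + j{\left(-101 \right)}\right) = \left(-4369 + 104\right) \left(17 - 101\right) = \left(-4265\right) \left(-84\right) = 358260$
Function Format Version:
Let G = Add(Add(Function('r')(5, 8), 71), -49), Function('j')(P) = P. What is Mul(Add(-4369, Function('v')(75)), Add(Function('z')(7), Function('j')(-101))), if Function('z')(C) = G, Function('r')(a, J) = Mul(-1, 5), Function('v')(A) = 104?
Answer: 358260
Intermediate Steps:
Function('r')(a, J) = -5
G = 17 (G = Add(Add(-5, 71), -49) = Add(66, -49) = 17)
Function('z')(C) = 17
Mul(Add(-4369, Function('v')(75)), Add(Function('z')(7), Function('j')(-101))) = Mul(Add(-4369, 104), Add(17, -101)) = Mul(-4265, -84) = 358260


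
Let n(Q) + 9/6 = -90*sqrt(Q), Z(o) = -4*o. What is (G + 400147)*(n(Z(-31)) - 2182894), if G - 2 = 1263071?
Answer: -3630635453510 - 299379600*sqrt(31) ≈ -3.6323e+12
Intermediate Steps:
G = 1263073 (G = 2 + 1263071 = 1263073)
n(Q) = -3/2 - 90*sqrt(Q)
(G + 400147)*(n(Z(-31)) - 2182894) = (1263073 + 400147)*((-3/2 - 90*2*sqrt(31)) - 2182894) = 1663220*((-3/2 - 180*sqrt(31)) - 2182894) = 1663220*(-4365791/2 - 180*sqrt(31)) = -3630635453510 - 299379600*sqrt(31)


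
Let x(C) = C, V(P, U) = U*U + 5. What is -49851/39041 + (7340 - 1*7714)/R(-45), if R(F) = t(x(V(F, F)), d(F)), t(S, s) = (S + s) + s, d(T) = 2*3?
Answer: -58198538/39860861 ≈ -1.4600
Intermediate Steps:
d(T) = 6
V(P, U) = 5 + U**2 (V(P, U) = U**2 + 5 = 5 + U**2)
t(S, s) = S + 2*s
R(F) = 17 + F**2 (R(F) = (5 + F**2) + 2*6 = (5 + F**2) + 12 = 17 + F**2)
-49851/39041 + (7340 - 1*7714)/R(-45) = -49851/39041 + (7340 - 1*7714)/(17 + (-45)**2) = -49851*1/39041 + (7340 - 7714)/(17 + 2025) = -49851/39041 - 374/2042 = -49851/39041 - 374*1/2042 = -49851/39041 - 187/1021 = -58198538/39860861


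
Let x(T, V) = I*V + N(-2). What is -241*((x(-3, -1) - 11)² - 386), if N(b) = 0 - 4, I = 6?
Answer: -13255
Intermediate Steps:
N(b) = -4
x(T, V) = -4 + 6*V (x(T, V) = 6*V - 4 = -4 + 6*V)
-241*((x(-3, -1) - 11)² - 386) = -241*(((-4 + 6*(-1)) - 11)² - 386) = -241*(((-4 - 6) - 11)² - 386) = -241*((-10 - 11)² - 386) = -241*((-21)² - 386) = -241*(441 - 386) = -241*55 = -13255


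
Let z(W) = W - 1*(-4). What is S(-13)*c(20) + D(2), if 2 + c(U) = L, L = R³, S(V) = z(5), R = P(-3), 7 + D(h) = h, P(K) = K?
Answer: -266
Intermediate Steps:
z(W) = 4 + W (z(W) = W + 4 = 4 + W)
D(h) = -7 + h
R = -3
S(V) = 9 (S(V) = 4 + 5 = 9)
L = -27 (L = (-3)³ = -27)
c(U) = -29 (c(U) = -2 - 27 = -29)
S(-13)*c(20) + D(2) = 9*(-29) + (-7 + 2) = -261 - 5 = -266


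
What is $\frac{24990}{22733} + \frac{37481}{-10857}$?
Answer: $- \frac{580739143}{246812181} \approx -2.353$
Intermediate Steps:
$\frac{24990}{22733} + \frac{37481}{-10857} = 24990 \cdot \frac{1}{22733} + 37481 \left(- \frac{1}{10857}\right) = \frac{24990}{22733} - \frac{37481}{10857} = - \frac{580739143}{246812181}$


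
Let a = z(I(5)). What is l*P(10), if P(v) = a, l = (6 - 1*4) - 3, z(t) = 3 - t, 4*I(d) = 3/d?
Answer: -57/20 ≈ -2.8500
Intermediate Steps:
I(d) = 3/(4*d) (I(d) = (3/d)/4 = 3/(4*d))
a = 57/20 (a = 3 - 3/(4*5) = 3 - 1*3/20 = 3 - 3/20 = 57/20 ≈ 2.8500)
l = -1 (l = (6 - 4) - 3 = 2 - 3 = -1)
P(v) = 57/20
l*P(10) = -1*57/20 = -57/20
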